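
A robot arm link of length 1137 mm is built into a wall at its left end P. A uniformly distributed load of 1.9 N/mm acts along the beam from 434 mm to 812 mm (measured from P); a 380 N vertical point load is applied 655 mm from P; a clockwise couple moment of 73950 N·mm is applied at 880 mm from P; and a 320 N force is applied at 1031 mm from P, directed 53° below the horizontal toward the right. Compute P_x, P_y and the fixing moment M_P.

Resultant of the distributed load: 1.9 × 378 = 718.2 N at 623 mm from P.
ΣF_x = 0: P_x + 320·cos53° = 0 → P_x = -192.6 N.
ΣF_y = 0: P_y − 1.9·378 − 380 − 320·sin53° = 0 → P_y = 1354 N.
ΣM about P: M_P − (1.9·378)·623 − 380·655 − 73950 − 320·sin53°·1031 = 0 → M_P = 1034000 N·mm.

P_x = -192.6 N, P_y = 1354 N, M_P = 1034000 N·mm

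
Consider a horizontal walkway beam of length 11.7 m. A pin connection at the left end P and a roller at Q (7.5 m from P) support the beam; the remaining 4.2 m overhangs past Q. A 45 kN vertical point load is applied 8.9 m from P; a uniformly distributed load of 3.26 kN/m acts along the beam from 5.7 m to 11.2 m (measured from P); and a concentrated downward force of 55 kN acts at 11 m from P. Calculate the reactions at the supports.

Resultant of the distributed load: 3.26 × 5.5 = 17.93 kN at 8.45 m from P.
Moments about P: Q_y·7.5 − 45·8.9 − (3.26·5.5)·8.45 − 55·11 = 0 → Q_y = 1157.0085/7.5 = 154.268 ≈ 154.3 kN.
ΣF_y = 0: P_y + 154.268 − 45 − 3.26·5.5 − 55 = 0 → P_y = -36.34 kN.
ΣF_x = 0: no horizontal applied forces, so P_x = 0.

P_x = 0, P_y = -36.34 kN, Q_y = 154.3 kN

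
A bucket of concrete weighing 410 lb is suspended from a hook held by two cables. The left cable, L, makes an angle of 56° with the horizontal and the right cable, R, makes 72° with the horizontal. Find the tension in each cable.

ΣF_x = 0: −T_L·cos56° + T_R·cos72° = 0 → T_R = 1.80959·T_L.
ΣF_y = 0: T_L·sin56° + T_R·sin72° = 410.
Substitute: T_L·(0.829038 + 1.80959·0.951057) = 410 → T_L = 160.78 ≈ 160.8 lb.
Then T_R = 1.80959 × 160.78 = 290.9 lb.

T_L = 160.8 lb, T_R = 290.9 lb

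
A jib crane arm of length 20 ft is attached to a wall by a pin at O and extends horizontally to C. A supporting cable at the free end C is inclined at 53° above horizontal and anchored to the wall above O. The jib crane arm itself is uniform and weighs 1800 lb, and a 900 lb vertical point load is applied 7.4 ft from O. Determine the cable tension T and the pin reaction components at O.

T = 1544 lb, O_x = 929.1 lb, O_y = 1467 lb

ΣM about O: T·sin53°·20 − 1800·10 − 900·7.4 = 0 → T = 24660/(20·0.798636) = 1543.88 ≈ 1544 lb.
ΣF_x = 0: O_x − T·cos53° = 0 → O_x = 1543.88 × 0.601815 = 929.1 lb.
ΣF_y = 0: O_y + T·sin53° − 1800 − 900 = 0 → O_y = 2700 − 1543.88 × 0.798636 = 1467 lb.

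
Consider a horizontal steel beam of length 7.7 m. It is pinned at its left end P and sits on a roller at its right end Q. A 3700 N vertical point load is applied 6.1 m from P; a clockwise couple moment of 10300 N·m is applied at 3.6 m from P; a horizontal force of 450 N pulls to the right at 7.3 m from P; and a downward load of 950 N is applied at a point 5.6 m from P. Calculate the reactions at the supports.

Taking moments about P: Q_y·7.7 − 3700·6.1 − 10300 − 950·5.6 = 0 → Q_y = 38190/7.7 = 4959.74 ≈ 4960 N.
ΣF_y = 0: P_y + 4959.74 − 3700 − 950 = 0 → P_y = -309.7 N.
ΣF_x = 0: P_x + 450 = 0 → P_x = -450.0 N.

P_x = -450.0 N, P_y = -309.7 N, Q_y = 4960 N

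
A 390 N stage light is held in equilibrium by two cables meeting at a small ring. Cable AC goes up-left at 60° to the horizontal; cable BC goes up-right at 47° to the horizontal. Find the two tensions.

T_AC = 278.1 N, T_BC = 203.9 N

ΣF_x = 0: −T_AC·cos60° + T_BC·cos47° = 0 → T_BC = 0.73314·T_AC.
ΣF_y = 0: T_AC·sin60° + T_BC·sin47° = 390.
Substitute: T_AC·(0.866025 + 0.73314·0.731354) = 390 → T_AC = 278.132 ≈ 278.1 N.
Then T_BC = 0.73314 × 278.132 = 203.9 N.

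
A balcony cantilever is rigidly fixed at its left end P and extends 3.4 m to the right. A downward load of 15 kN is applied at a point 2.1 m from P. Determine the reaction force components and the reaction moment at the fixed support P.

P_x = 0, P_y = 15.00 kN, M_P = 31.50 kN·m

ΣF_x = 0: P_x = 0.
ΣF_y = 0: P_y − 15 = 0 → P_y = 15.00 kN.
ΣM about P: M_P − 15·2.1 = 0 → M_P = 31.50 kN·m.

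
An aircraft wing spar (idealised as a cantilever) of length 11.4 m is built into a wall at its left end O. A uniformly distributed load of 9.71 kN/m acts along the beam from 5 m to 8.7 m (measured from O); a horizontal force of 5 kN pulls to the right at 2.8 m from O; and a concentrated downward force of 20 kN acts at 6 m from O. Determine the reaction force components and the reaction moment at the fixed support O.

O_x = -5.000 kN, O_y = 55.93 kN, M_O = 366.1 kN·m

Resultant of the distributed load: 9.71 × 3.7 = 35.927 kN at 6.85 m from O.
ΣF_x = 0: O_x + 5 = 0 → O_x = -5.000 kN.
ΣF_y = 0: O_y − 9.71·3.7 − 20 = 0 → O_y = 55.93 kN.
ΣM about O: M_O − (9.71·3.7)·6.85 − 20·6 = 0 → M_O = 366.1 kN·m.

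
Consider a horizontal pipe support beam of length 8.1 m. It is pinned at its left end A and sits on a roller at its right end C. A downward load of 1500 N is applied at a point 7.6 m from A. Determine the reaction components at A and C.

A_x = 0, A_y = 92.59 N, C_y = 1407 N

Taking moments about A: C_y·8.1 − 1500·7.6 = 0 → C_y = 11400/8.1 = 1407.41 ≈ 1407 N.
ΣF_y = 0: A_y + 1407.41 − 1500 = 0 → A_y = 92.59 N.
ΣF_x = 0: no horizontal applied forces, so A_x = 0.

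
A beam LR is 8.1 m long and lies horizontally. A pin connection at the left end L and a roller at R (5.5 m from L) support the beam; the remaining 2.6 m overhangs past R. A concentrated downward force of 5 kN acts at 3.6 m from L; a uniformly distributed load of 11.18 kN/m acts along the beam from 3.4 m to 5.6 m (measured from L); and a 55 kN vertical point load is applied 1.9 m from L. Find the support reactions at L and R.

L_x = 0, L_y = 42.20 kN, R_y = 42.40 kN

Resultant of the distributed load: 11.18 × 2.2 = 24.596 kN at 4.5 m from L.
ΣM about L: R_y·5.5 − 5·3.6 − (11.18·2.2)·4.5 − 55·1.9 = 0 → R_y = 233.182/5.5 = 42.3967 ≈ 42.40 kN.
ΣF_y = 0: L_y + 42.3967 − 5 − 11.18·2.2 − 55 = 0 → L_y = 42.20 kN.
ΣF_x = 0: no horizontal applied forces, so L_x = 0.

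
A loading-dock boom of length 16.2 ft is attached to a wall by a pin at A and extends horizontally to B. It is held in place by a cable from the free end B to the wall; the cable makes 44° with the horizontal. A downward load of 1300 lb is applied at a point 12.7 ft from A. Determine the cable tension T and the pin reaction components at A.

ΣM about A: T·sin44°·16.2 − 1300·12.7 = 0 → T = 16510/(16.2·0.694658) = 1467.1 ≈ 1467 lb.
ΣF_x = 0: A_x − T·cos44° = 0 → A_x = 1467.1 × 0.71934 = 1055 lb.
ΣF_y = 0: A_y + T·sin44° − 1300 = 0 → A_y = 1300 − 1467.1 × 0.694658 = 280.9 lb.

T = 1467 lb, A_x = 1055 lb, A_y = 280.9 lb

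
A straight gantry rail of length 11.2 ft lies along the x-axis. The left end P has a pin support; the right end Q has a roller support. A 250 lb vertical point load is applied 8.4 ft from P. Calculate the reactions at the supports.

P_x = 0, P_y = 62.50 lb, Q_y = 187.5 lb

ΣM about P: Q_y·11.2 − 250·8.4 = 0 → Q_y = 2100/11.2 = 187.5 lb.
ΣF_y = 0: P_y + 187.5 − 250 = 0 → P_y = 62.50 lb.
ΣF_x = 0: no horizontal applied forces, so P_x = 0.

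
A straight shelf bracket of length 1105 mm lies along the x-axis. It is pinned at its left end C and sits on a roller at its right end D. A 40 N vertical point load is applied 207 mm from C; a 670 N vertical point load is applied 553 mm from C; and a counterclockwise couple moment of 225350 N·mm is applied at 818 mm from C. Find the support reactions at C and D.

C_x = 0, C_y = 571.1 N, D_y = 138.9 N

Taking moments about C: D_y·1105 − 40·207 − 670·553 + 225350 = 0 → D_y = 153440/1105 = 138.86 ≈ 138.9 N.
ΣF_y = 0: C_y + 138.86 − 40 − 670 = 0 → C_y = 571.1 N.
ΣF_x = 0: no horizontal applied forces, so C_x = 0.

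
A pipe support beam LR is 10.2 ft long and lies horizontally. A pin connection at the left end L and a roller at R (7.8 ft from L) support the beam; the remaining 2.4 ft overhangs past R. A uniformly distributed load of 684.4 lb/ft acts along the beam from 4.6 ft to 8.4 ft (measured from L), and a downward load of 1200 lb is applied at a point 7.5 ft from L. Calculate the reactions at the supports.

L_x = 0, L_y = 479.6 lb, R_y = 3321 lb

Resultant of the distributed load: 684.4 × 3.8 = 2600.72 lb at 6.5 ft from L.
ΣM about L: R_y·7.8 − (684.4·3.8)·6.5 − 1200·7.5 = 0 → R_y = 25904.68/7.8 = 3321.11 ≈ 3321 lb.
ΣF_y = 0: L_y + 3321.11 − 684.4·3.8 − 1200 = 0 → L_y = 479.6 lb.
ΣF_x = 0: no horizontal applied forces, so L_x = 0.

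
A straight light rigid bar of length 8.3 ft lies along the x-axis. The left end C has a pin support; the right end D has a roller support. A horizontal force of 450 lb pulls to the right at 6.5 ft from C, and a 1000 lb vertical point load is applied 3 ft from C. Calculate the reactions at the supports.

C_x = -450.0 lb, C_y = 638.6 lb, D_y = 361.4 lb

ΣM about C: D_y·8.3 − 1000·3 = 0 → D_y = 3000/8.3 = 361.446 ≈ 361.4 lb.
ΣF_y = 0: C_y + 361.446 − 1000 = 0 → C_y = 638.6 lb.
ΣF_x = 0: C_x + 450 = 0 → C_x = -450.0 lb.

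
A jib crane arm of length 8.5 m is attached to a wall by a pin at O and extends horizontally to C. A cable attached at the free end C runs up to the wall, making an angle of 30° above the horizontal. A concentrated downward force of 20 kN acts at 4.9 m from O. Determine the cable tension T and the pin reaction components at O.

T = 23.06 kN, O_x = 19.97 kN, O_y = 8.471 kN

ΣM about O: T·sin30°·8.5 − 20·4.9 = 0 → T = 98/(8.5·0.5) = 23.0588 ≈ 23.06 kN.
ΣF_x = 0: O_x − T·cos30° = 0 → O_x = 23.0588 × 0.866025 = 19.97 kN.
ΣF_y = 0: O_y + T·sin30° − 20 = 0 → O_y = 20 − 23.0588 × 0.5 = 8.471 kN.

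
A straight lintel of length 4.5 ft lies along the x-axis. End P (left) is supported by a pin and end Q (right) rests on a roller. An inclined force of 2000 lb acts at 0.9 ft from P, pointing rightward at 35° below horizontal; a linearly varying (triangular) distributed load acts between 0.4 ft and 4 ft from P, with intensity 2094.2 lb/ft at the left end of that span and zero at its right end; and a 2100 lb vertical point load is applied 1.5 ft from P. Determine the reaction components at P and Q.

P_x = -1638 lb, P_y = 4747 lb, Q_y = 2270 lb

Resultant of the triangular load: ½ × 2094.2 × 3.6 = 3769.56 lb, acting at 1.6 ft from P (one-third of the span from the peak).
Taking moments about P: Q_y·4.5 − 2000·sin35°·0.9 − (½·2094.2·3.6)·1.6 − 2100·1.5 = 0 → Q_y = 10213.7/4.5 = 2269.71 ≈ 2270 lb.
ΣF_y = 0: P_y + 2269.71 − 2000·sin35° − ½·2094.2·3.6 − 2100 = 0 → P_y = 4747 lb.
ΣF_x = 0: P_x + 2000·cos35° = 0 → P_x = -1638 lb.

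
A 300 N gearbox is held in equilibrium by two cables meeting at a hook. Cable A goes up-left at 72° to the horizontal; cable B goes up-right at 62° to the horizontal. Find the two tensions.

ΣF_x = 0: −T_A·cos72° + T_B·cos62° = 0 → T_B = 0.658223·T_A.
ΣF_y = 0: T_A·sin72° + T_B·sin62° = 300.
Substitute: T_A·(0.951057 + 0.658223·0.882948) = 300 → T_A = 195.793 ≈ 195.8 N.
Then T_B = 0.658223 × 195.793 = 128.9 N.

T_A = 195.8 N, T_B = 128.9 N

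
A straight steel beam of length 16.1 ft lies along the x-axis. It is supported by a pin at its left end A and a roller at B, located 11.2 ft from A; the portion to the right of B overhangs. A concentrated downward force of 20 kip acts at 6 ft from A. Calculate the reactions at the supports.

ΣM about A: B_y·11.2 − 20·6 = 0 → B_y = 120/11.2 = 10.7143 ≈ 10.71 kip.
ΣF_y = 0: A_y + 10.7143 − 20 = 0 → A_y = 9.286 kip.
ΣF_x = 0: no horizontal applied forces, so A_x = 0.

A_x = 0, A_y = 9.286 kip, B_y = 10.71 kip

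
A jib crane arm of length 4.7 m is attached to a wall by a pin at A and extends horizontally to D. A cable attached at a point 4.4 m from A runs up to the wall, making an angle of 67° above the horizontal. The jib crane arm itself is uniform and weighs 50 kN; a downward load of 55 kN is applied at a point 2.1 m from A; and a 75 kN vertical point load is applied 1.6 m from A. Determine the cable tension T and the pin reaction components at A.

T = 87.16 kN, A_x = 34.05 kN, A_y = 99.77 kN

ΣM about A: T·sin67°·4.4 − 50·2.35 − 55·2.1 − 75·1.6 = 0 → T = 353/(4.4·0.920505) = 87.1557 ≈ 87.16 kN.
ΣF_x = 0: A_x − T·cos67° = 0 → A_x = 87.1557 × 0.390731 = 34.05 kN.
ΣF_y = 0: A_y + T·sin67° − 50 − 55 − 75 = 0 → A_y = 180 − 87.1557 × 0.920505 = 99.77 kN.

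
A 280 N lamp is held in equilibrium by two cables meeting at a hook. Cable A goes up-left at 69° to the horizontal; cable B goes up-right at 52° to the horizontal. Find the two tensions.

ΣF_x = 0: −T_A·cos69° + T_B·cos52° = 0 → T_B = 0.582086·T_A.
ΣF_y = 0: T_A·sin69° + T_B·sin52° = 280.
Substitute: T_A·(0.93358 + 0.582086·0.788011) = 280 → T_A = 201.11 ≈ 201.1 N.
Then T_B = 0.582086 × 201.11 = 117.1 N.

T_A = 201.1 N, T_B = 117.1 N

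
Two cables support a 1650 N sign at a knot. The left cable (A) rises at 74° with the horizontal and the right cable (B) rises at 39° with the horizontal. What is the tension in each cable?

T_A = 1393 N, T_B = 494.1 N

ΣF_x = 0: −T_A·cos74° + T_B·cos39° = 0 → T_B = 0.354679·T_A.
ΣF_y = 0: T_A·sin74° + T_B·sin39° = 1650.
Substitute: T_A·(0.961262 + 0.354679·0.62932) = 1650 → T_A = 1393.03 ≈ 1393 N.
Then T_B = 0.354679 × 1393.03 = 494.1 N.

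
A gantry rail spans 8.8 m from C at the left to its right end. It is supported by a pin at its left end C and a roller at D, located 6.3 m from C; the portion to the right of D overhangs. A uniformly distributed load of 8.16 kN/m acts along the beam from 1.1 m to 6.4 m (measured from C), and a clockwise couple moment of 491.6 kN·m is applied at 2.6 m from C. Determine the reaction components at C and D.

Resultant of the distributed load: 8.16 × 5.3 = 43.248 kN at 3.75 m from C.
Moments about C: D_y·6.3 − (8.16·5.3)·3.75 − 491.6 = 0 → D_y = 653.78/6.3 = 103.775 ≈ 103.8 kN.
ΣF_y = 0: C_y + 103.775 − 8.16·5.3 = 0 → C_y = -60.53 kN.
ΣF_x = 0: no horizontal applied forces, so C_x = 0.

C_x = 0, C_y = -60.53 kN, D_y = 103.8 kN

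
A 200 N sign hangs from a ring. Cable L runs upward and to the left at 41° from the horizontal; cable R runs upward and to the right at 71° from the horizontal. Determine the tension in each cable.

T_L = 70.23 N, T_R = 162.8 N

ΣF_x = 0: −T_L·cos41° + T_R·cos71° = 0 → T_R = 2.31813·T_L.
ΣF_y = 0: T_L·sin41° + T_R·sin71° = 200.
Substitute: T_L·(0.656059 + 2.31813·0.945519) = 200 → T_L = 70.2273 ≈ 70.23 N.
Then T_R = 2.31813 × 70.2273 = 162.8 N.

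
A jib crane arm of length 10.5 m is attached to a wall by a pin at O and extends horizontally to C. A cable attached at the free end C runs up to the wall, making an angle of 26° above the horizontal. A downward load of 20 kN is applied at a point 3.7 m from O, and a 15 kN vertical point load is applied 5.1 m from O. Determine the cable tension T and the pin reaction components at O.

ΣM about O: T·sin26°·10.5 − 20·3.7 − 15·5.1 = 0 → T = 150.5/(10.5·0.438371) = 32.6968 ≈ 32.70 kN.
ΣF_x = 0: O_x − T·cos26° = 0 → O_x = 32.6968 × 0.898794 = 29.39 kN.
ΣF_y = 0: O_y + T·sin26° − 20 − 15 = 0 → O_y = 35 − 32.6968 × 0.438371 = 20.67 kN.

T = 32.70 kN, O_x = 29.39 kN, O_y = 20.67 kN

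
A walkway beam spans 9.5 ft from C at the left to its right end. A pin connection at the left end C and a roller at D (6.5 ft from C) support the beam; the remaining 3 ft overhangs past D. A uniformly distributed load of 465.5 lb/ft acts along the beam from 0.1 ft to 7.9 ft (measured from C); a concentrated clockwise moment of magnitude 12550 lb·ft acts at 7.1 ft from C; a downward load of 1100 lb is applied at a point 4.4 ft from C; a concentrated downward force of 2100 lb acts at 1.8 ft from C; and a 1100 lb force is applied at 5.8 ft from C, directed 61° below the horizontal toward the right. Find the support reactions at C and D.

Resultant of the distributed load: 465.5 × 7.8 = 3630.9 lb at 4 ft from C.
Moments about C: D_y·6.5 − (465.5·7.8)·4 − 12550 − 1100·4.4 − 2100·1.8 − 1100·sin61°·5.8 = 0 → D_y = 41273.7/6.5 = 6349.8 ≈ 6350 lb.
ΣF_y = 0: C_y + 6349.8 − 465.5·7.8 − 1100 − 2100 − 1100·sin61° = 0 → C_y = 1443 lb.
ΣF_x = 0: C_x + 1100·cos61° = 0 → C_x = -533.3 lb.

C_x = -533.3 lb, C_y = 1443 lb, D_y = 6350 lb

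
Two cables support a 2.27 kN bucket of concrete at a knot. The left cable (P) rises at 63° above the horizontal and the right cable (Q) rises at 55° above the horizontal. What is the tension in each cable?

T_P = 1.475 kN, T_Q = 1.167 kN

ΣF_x = 0: −T_P·cos63° + T_Q·cos55° = 0 → T_Q = 0.791508·T_P.
ΣF_y = 0: T_P·sin63° + T_Q·sin55° = 2.27.
Substitute: T_P·(0.891007 + 0.791508·0.819152) = 2.27 → T_P = 1.47463 ≈ 1.475 kN.
Then T_Q = 0.791508 × 1.47463 = 1.167 kN.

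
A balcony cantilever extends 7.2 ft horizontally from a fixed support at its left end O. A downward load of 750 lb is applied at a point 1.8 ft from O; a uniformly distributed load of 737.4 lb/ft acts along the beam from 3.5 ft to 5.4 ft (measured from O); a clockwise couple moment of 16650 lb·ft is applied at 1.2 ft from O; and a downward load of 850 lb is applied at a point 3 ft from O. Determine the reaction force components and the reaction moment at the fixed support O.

Resultant of the distributed load: 737.4 × 1.9 = 1401.06 lb at 4.45 ft from O.
ΣF_x = 0: O_x = 0.
ΣF_y = 0: O_y − 750 − 737.4·1.9 − 850 = 0 → O_y = 3001 lb.
ΣM about O: M_O − 750·1.8 − (737.4·1.9)·4.45 − 16650 − 850·3 = 0 → M_O = 26780 lb·ft.

O_x = 0, O_y = 3001 lb, M_O = 26780 lb·ft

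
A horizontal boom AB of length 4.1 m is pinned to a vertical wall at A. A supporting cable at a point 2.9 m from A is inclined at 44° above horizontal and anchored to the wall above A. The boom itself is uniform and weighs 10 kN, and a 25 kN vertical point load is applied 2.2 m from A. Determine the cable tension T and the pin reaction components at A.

T = 37.48 kN, A_x = 26.96 kN, A_y = 8.966 kN

ΣM about A: T·sin44°·2.9 − 10·2.05 − 25·2.2 = 0 → T = 75.5/(2.9·0.694658) = 37.4781 ≈ 37.48 kN.
ΣF_x = 0: A_x − T·cos44° = 0 → A_x = 37.4781 × 0.71934 = 26.96 kN.
ΣF_y = 0: A_y + T·sin44° − 10 − 25 = 0 → A_y = 35 − 37.4781 × 0.694658 = 8.966 kN.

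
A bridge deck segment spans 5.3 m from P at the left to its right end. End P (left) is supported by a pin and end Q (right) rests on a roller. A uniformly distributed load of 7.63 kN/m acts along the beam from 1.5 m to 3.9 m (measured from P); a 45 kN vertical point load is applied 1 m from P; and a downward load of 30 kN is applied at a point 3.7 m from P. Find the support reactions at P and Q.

P_x = 0, P_y = 54.55 kN, Q_y = 38.76 kN

Resultant of the distributed load: 7.63 × 2.4 = 18.312 kN at 2.7 m from P.
Taking moments about P: Q_y·5.3 − (7.63·2.4)·2.7 − 45·1 − 30·3.7 = 0 → Q_y = 205.4424/5.3 = 38.7627 ≈ 38.76 kN.
ΣF_y = 0: P_y + 38.7627 − 7.63·2.4 − 45 − 30 = 0 → P_y = 54.55 kN.
ΣF_x = 0: no horizontal applied forces, so P_x = 0.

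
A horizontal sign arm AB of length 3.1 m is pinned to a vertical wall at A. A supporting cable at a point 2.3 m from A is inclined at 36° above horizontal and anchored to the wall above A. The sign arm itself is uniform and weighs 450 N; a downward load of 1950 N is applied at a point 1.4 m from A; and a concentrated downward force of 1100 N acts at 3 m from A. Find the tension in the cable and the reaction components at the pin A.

T = 4976 N, A_x = 4026 N, A_y = 575.0 N

ΣM about A: T·sin36°·2.3 − 450·1.55 − 1950·1.4 − 1100·3 = 0 → T = 6727.5/(2.3·0.587785) = 4976.31 ≈ 4976 N.
ΣF_x = 0: A_x − T·cos36° = 0 → A_x = 4976.31 × 0.809017 = 4026 N.
ΣF_y = 0: A_y + T·sin36° − 450 − 1950 − 1100 = 0 → A_y = 3500 − 4976.31 × 0.587785 = 575.0 N.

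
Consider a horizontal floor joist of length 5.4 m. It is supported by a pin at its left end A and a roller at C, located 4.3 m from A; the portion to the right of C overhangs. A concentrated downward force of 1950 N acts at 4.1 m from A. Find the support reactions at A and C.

A_x = 0, A_y = 90.70 N, C_y = 1859 N

Taking moments about A: C_y·4.3 − 1950·4.1 = 0 → C_y = 7995/4.3 = 1859.3 ≈ 1859 N.
ΣF_y = 0: A_y + 1859.3 − 1950 = 0 → A_y = 90.70 N.
ΣF_x = 0: no horizontal applied forces, so A_x = 0.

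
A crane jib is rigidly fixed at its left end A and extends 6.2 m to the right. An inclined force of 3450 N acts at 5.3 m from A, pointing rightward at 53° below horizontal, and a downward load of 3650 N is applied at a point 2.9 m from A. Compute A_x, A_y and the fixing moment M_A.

ΣF_x = 0: A_x + 3450·cos53° = 0 → A_x = -2076 N.
ΣF_y = 0: A_y − 3450·sin53° − 3650 = 0 → A_y = 6405 N.
ΣM about A: M_A − 3450·sin53°·5.3 − 3650·2.9 = 0 → M_A = 25190 N·m.

A_x = -2076 N, A_y = 6405 N, M_A = 25190 N·m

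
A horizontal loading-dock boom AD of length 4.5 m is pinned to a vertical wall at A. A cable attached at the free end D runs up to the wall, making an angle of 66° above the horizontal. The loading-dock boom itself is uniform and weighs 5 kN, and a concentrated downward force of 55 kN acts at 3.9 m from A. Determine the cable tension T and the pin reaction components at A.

ΣM about A: T·sin66°·4.5 − 5·2.25 − 55·3.9 = 0 → T = 225.75/(4.5·0.913545) = 54.9143 ≈ 54.91 kN.
ΣF_x = 0: A_x − T·cos66° = 0 → A_x = 54.9143 × 0.406737 = 22.34 kN.
ΣF_y = 0: A_y + T·sin66° − 5 − 55 = 0 → A_y = 60 − 54.9143 × 0.913545 = 9.833 kN.

T = 54.91 kN, A_x = 22.34 kN, A_y = 9.833 kN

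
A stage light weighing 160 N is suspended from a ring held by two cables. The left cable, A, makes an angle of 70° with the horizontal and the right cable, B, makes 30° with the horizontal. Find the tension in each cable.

T_A = 140.7 N, T_B = 55.57 N

ΣF_x = 0: −T_A·cos70° + T_B·cos30° = 0 → T_B = 0.394931·T_A.
ΣF_y = 0: T_A·sin70° + T_B·sin30° = 160.
Substitute: T_A·(0.939693 + 0.394931·0.5) = 160 → T_A = 140.702 ≈ 140.7 N.
Then T_B = 0.394931 × 140.702 = 55.57 N.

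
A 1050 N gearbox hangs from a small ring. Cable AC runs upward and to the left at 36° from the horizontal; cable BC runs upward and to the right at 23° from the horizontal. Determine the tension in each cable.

ΣF_x = 0: −T_AC·cos36° + T_BC·cos23° = 0 → T_BC = 0.878884·T_AC.
ΣF_y = 0: T_AC·sin36° + T_BC·sin23° = 1050.
Substitute: T_AC·(0.587785 + 0.878884·0.390731) = 1050 → T_AC = 1127.59 ≈ 1128 N.
Then T_BC = 0.878884 × 1127.59 = 991.0 N.

T_AC = 1128 N, T_BC = 991.0 N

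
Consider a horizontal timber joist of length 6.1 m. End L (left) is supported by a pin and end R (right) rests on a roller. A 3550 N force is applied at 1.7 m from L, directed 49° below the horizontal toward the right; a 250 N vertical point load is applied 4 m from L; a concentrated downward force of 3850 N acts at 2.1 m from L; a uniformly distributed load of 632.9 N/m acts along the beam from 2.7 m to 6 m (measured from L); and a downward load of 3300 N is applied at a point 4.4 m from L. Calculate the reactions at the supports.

Resultant of the distributed load: 632.9 × 3.3 = 2088.57 N at 4.35 m from L.
ΣM about L: R_y·6.1 − 3550·sin49°·1.7 − 250·4 − 3850·2.1 − (632.9·3.3)·4.35 − 3300·4.4 = 0 → R_y = 37245/6.1 = 6105.74 ≈ 6106 N.
ΣF_y = 0: L_y + 6105.74 − 3550·sin49° − 250 − 3850 − 632.9·3.3 − 3300 = 0 → L_y = 6062 N.
ΣF_x = 0: L_x + 3550·cos49° = 0 → L_x = -2329 N.

L_x = -2329 N, L_y = 6062 N, R_y = 6106 N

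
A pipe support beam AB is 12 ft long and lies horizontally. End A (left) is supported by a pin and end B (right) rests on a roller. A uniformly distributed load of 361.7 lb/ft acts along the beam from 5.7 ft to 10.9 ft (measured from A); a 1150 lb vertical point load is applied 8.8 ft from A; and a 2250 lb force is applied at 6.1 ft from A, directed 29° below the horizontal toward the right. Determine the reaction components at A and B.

A_x = -1968 lb, A_y = 1423 lb, B_y = 2699 lb

Resultant of the distributed load: 361.7 × 5.2 = 1880.84 lb at 8.3 ft from A.
ΣM about A: B_y·12 − (361.7·5.2)·8.3 − 1150·8.8 − 2250·sin29°·6.1 = 0 → B_y = 32385/12 = 2698.75 ≈ 2699 lb.
ΣF_y = 0: A_y + 2698.75 − 361.7·5.2 − 1150 − 2250·sin29° = 0 → A_y = 1423 lb.
ΣF_x = 0: A_x + 2250·cos29° = 0 → A_x = -1968 lb.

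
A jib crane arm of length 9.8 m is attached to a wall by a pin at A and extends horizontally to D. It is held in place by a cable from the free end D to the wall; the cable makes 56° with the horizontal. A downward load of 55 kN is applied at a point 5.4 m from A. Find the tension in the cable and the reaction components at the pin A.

ΣM about A: T·sin56°·9.8 − 55·5.4 = 0 → T = 297/(9.8·0.829038) = 36.5558 ≈ 36.56 kN.
ΣF_x = 0: A_x − T·cos56° = 0 → A_x = 36.5558 × 0.559193 = 20.44 kN.
ΣF_y = 0: A_y + T·sin56° − 55 = 0 → A_y = 55 − 36.5558 × 0.829038 = 24.69 kN.

T = 36.56 kN, A_x = 20.44 kN, A_y = 24.69 kN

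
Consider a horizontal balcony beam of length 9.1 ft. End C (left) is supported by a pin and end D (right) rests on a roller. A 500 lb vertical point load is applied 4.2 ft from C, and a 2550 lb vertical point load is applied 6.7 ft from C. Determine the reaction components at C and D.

C_x = 0, C_y = 941.8 lb, D_y = 2108 lb

Moments about C: D_y·9.1 − 500·4.2 − 2550·6.7 = 0 → D_y = 19185/9.1 = 2108.24 ≈ 2108 lb.
ΣF_y = 0: C_y + 2108.24 − 500 − 2550 = 0 → C_y = 941.8 lb.
ΣF_x = 0: no horizontal applied forces, so C_x = 0.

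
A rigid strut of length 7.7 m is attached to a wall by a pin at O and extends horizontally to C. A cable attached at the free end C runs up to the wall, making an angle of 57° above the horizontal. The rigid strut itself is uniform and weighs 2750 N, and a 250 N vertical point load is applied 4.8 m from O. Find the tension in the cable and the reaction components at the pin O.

ΣM about O: T·sin57°·7.7 − 2750·3.85 − 250·4.8 = 0 → T = 11787.5/(7.7·0.838671) = 1825.32 ≈ 1825 N.
ΣF_x = 0: O_x − T·cos57° = 0 → O_x = 1825.32 × 0.544639 = 994.1 N.
ΣF_y = 0: O_y + T·sin57° − 2750 − 250 = 0 → O_y = 3000 − 1825.32 × 0.838671 = 1469 N.

T = 1825 N, O_x = 994.1 N, O_y = 1469 N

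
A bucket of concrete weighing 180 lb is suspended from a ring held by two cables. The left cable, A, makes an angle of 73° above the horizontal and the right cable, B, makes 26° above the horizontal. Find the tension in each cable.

ΣF_x = 0: −T_A·cos73° + T_B·cos26° = 0 → T_B = 0.325293·T_A.
ΣF_y = 0: T_A·sin73° + T_B·sin26° = 180.
Substitute: T_A·(0.956305 + 0.325293·0.438371) = 180 → T_A = 163.8 lb.
Then T_B = 0.325293 × 163.8 = 53.28 lb.

T_A = 163.8 lb, T_B = 53.28 lb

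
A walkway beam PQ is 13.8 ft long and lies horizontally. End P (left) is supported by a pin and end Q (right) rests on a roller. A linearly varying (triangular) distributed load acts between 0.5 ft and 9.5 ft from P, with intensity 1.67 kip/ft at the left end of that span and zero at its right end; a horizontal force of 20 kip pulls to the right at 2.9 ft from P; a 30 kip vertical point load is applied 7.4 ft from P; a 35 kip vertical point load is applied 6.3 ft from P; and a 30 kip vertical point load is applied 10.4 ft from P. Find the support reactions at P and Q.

Resultant of the triangular load: ½ × 1.67 × 9 = 7.515 kip, acting at 3.5 ft from P (one-third of the span from the peak).
ΣM about P: Q_y·13.8 − (½·1.67·9)·3.5 − 30·7.4 − 35·6.3 − 30·10.4 = 0 → Q_y = 780.8025/13.8 = 56.5799 ≈ 56.58 kip.
ΣF_y = 0: P_y + 56.5799 − ½·1.67·9 − 30 − 35 − 30 = 0 → P_y = 45.94 kip.
ΣF_x = 0: P_x + 20 = 0 → P_x = -20.00 kip.

P_x = -20.00 kip, P_y = 45.94 kip, Q_y = 56.58 kip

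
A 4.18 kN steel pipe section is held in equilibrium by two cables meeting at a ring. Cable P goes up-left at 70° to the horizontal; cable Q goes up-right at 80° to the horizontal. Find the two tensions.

T_P = 1.452 kN, T_Q = 2.859 kN

ΣF_x = 0: −T_P·cos70° + T_Q·cos80° = 0 → T_Q = 1.96962·T_P.
ΣF_y = 0: T_P·sin70° + T_Q·sin80° = 4.18.
Substitute: T_P·(0.939693 + 1.96962·0.984808) = 4.18 → T_P = 1.4517 ≈ 1.452 kN.
Then T_Q = 1.96962 × 1.4517 = 2.859 kN.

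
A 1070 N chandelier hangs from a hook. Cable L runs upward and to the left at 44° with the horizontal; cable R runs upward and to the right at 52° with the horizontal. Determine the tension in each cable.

ΣF_x = 0: −T_L·cos44° + T_R·cos52° = 0 → T_R = 1.1684·T_L.
ΣF_y = 0: T_L·sin44° + T_R·sin52° = 1070.
Substitute: T_L·(0.694658 + 1.1684·0.788011) = 1070 → T_L = 662.387 ≈ 662.4 N.
Then T_R = 1.1684 × 662.387 = 773.9 N.

T_L = 662.4 N, T_R = 773.9 N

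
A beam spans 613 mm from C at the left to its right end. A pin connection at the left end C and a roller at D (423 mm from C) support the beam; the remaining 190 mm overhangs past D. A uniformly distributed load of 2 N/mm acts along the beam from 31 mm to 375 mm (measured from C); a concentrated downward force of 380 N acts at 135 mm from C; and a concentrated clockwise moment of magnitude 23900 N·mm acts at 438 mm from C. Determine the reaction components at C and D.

C_x = 0, C_y = 560.0 N, D_y = 508.0 N

Resultant of the distributed load: 2 × 344 = 688 N at 203 mm from C.
ΣM about C: D_y·423 − (2·344)·203 − 380·135 − 23900 = 0 → D_y = 214864/423 = 507.953 ≈ 508.0 N.
ΣF_y = 0: C_y + 507.953 − 2·344 − 380 = 0 → C_y = 560.0 N.
ΣF_x = 0: no horizontal applied forces, so C_x = 0.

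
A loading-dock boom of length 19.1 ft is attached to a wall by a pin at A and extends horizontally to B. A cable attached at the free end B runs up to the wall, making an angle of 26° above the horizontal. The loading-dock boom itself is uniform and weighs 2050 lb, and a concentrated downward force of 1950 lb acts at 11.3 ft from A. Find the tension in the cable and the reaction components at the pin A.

ΣM about A: T·sin26°·19.1 − 2050·9.55 − 1950·11.3 = 0 → T = 41612.5/(19.1·0.438371) = 4969.91 ≈ 4970 lb.
ΣF_x = 0: A_x − T·cos26° = 0 → A_x = 4969.91 × 0.898794 = 4467 lb.
ΣF_y = 0: A_y + T·sin26° − 2050 − 1950 = 0 → A_y = 4000 − 4969.91 × 0.438371 = 1821 lb.

T = 4970 lb, A_x = 4467 lb, A_y = 1821 lb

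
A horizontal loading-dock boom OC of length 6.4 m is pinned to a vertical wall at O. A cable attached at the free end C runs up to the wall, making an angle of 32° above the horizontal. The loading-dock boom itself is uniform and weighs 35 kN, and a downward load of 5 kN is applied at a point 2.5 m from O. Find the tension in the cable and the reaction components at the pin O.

ΣM about O: T·sin32°·6.4 − 35·3.2 − 5·2.5 = 0 → T = 124.5/(6.4·0.529919) = 36.7096 ≈ 36.71 kN.
ΣF_x = 0: O_x − T·cos32° = 0 → O_x = 36.7096 × 0.848048 = 31.13 kN.
ΣF_y = 0: O_y + T·sin32° − 35 − 5 = 0 → O_y = 40 − 36.7096 × 0.529919 = 20.55 kN.

T = 36.71 kN, O_x = 31.13 kN, O_y = 20.55 kN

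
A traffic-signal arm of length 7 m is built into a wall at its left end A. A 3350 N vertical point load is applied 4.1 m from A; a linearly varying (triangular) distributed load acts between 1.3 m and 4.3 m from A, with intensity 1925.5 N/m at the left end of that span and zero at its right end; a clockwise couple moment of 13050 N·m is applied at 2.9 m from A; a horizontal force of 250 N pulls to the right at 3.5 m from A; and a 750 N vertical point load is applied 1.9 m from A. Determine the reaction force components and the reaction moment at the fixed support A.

A_x = -250.0 N, A_y = 6988 N, M_A = 34850 N·m

Resultant of the triangular load: ½ × 1925.5 × 3 = 2888.25 N, acting at 2.3 m from A (one-third of the span from the peak).
ΣF_x = 0: A_x + 250 = 0 → A_x = -250.0 N.
ΣF_y = 0: A_y − 3350 − ½·1925.5·3 − 750 = 0 → A_y = 6988 N.
ΣM about A: M_A − 3350·4.1 − (½·1925.5·3)·2.3 − 13050 − 750·1.9 = 0 → M_A = 34850 N·m.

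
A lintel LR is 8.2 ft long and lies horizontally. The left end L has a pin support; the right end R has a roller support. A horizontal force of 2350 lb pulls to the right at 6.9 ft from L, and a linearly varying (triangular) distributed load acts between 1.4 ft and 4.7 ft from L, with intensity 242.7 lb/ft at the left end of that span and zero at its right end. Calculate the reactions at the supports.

Resultant of the triangular load: ½ × 242.7 × 3.3 = 400.455 lb, acting at 2.5 ft from L (one-third of the span from the peak).
Moments about L: R_y·8.2 − (½·242.7·3.3)·2.5 = 0 → R_y = 1001.1375/8.2 = 122.09 ≈ 122.1 lb.
ΣF_y = 0: L_y + 122.09 − ½·242.7·3.3 = 0 → L_y = 278.4 lb.
ΣF_x = 0: L_x + 2350 = 0 → L_x = -2350 lb.

L_x = -2350 lb, L_y = 278.4 lb, R_y = 122.1 lb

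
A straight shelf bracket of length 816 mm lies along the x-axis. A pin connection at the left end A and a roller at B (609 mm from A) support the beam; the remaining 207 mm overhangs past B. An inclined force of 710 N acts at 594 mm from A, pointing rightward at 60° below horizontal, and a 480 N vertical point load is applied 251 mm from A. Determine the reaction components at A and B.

ΣM about A: B_y·609 − 710·sin60°·594 − 480·251 = 0 → B_y = 485718/609 = 797.567 ≈ 797.6 N.
ΣF_y = 0: A_y + 797.567 − 710·sin60° − 480 = 0 → A_y = 297.3 N.
ΣF_x = 0: A_x + 710·cos60° = 0 → A_x = -355.0 N.

A_x = -355.0 N, A_y = 297.3 N, B_y = 797.6 N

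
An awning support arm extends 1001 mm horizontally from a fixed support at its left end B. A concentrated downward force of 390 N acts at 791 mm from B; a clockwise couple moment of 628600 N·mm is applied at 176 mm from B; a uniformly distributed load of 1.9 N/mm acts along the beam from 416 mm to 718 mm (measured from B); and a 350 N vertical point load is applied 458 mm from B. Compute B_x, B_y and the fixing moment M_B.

Resultant of the distributed load: 1.9 × 302 = 573.8 N at 567 mm from B.
ΣF_x = 0: B_x = 0.
ΣF_y = 0: B_y − 390 − 1.9·302 − 350 = 0 → B_y = 1314 N.
ΣM about B: M_B − 390·791 − 628600 − (1.9·302)·567 − 350·458 = 0 → M_B = 1423000 N·mm.

B_x = 0, B_y = 1314 N, M_B = 1423000 N·mm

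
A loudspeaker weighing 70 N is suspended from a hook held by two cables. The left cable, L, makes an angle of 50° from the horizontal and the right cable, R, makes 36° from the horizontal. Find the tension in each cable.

T_L = 56.77 N, T_R = 45.11 N

ΣF_x = 0: −T_L·cos50° + T_R·cos36° = 0 → T_R = 0.794529·T_L.
ΣF_y = 0: T_L·sin50° + T_R·sin36° = 70.
Substitute: T_L·(0.766044 + 0.794529·0.587785) = 70 → T_L = 56.7695 ≈ 56.77 N.
Then T_R = 0.794529 × 56.7695 = 45.11 N.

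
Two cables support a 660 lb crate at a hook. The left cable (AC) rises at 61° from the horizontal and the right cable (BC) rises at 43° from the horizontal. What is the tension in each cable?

T_AC = 497.5 lb, T_BC = 329.8 lb

ΣF_x = 0: −T_AC·cos61° + T_BC·cos43° = 0 → T_BC = 0.662894·T_AC.
ΣF_y = 0: T_AC·sin61° + T_BC·sin43° = 660.
Substitute: T_AC·(0.87462 + 0.662894·0.681998) = 660 → T_AC = 497.47 ≈ 497.5 lb.
Then T_BC = 0.662894 × 497.47 = 329.8 lb.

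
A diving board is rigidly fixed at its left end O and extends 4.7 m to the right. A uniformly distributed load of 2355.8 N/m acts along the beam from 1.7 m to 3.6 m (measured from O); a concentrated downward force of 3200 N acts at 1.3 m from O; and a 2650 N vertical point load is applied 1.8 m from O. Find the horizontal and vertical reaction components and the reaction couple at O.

Resultant of the distributed load: 2355.8 × 1.9 = 4476.02 N at 2.65 m from O.
ΣF_x = 0: O_x = 0.
ΣF_y = 0: O_y − 2355.8·1.9 − 3200 − 2650 = 0 → O_y = 10330 N.
ΣM about O: M_O − (2355.8·1.9)·2.65 − 3200·1.3 − 2650·1.8 = 0 → M_O = 20790 N·m.

O_x = 0, O_y = 10330 N, M_O = 20790 N·m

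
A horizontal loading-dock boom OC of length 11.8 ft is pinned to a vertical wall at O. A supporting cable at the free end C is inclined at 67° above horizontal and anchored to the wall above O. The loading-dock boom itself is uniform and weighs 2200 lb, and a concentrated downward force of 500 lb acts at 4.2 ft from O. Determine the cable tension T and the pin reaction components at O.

ΣM about O: T·sin67°·11.8 − 2200·5.9 − 500·4.2 = 0 → T = 15080/(11.8·0.920505) = 1388.33 ≈ 1388 lb.
ΣF_x = 0: O_x − T·cos67° = 0 → O_x = 1388.33 × 0.390731 = 542.5 lb.
ΣF_y = 0: O_y + T·sin67° − 2200 − 500 = 0 → O_y = 2700 − 1388.33 × 0.920505 = 1422 lb.

T = 1388 lb, O_x = 542.5 lb, O_y = 1422 lb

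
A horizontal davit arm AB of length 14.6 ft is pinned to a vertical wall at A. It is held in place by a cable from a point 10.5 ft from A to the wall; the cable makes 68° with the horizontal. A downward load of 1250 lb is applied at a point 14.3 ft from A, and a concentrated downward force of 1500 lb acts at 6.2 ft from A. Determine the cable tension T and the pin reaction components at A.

ΣM about A: T·sin68°·10.5 − 1250·14.3 − 1500·6.2 = 0 → T = 27175/(10.5·0.927184) = 2791.35 ≈ 2791 lb.
ΣF_x = 0: A_x − T·cos68° = 0 → A_x = 2791.35 × 0.374607 = 1046 lb.
ΣF_y = 0: A_y + T·sin68° − 1250 − 1500 = 0 → A_y = 2750 − 2791.35 × 0.927184 = 161.9 lb.

T = 2791 lb, A_x = 1046 lb, A_y = 161.9 lb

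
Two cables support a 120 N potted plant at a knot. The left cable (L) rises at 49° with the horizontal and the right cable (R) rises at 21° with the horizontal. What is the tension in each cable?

T_L = 119.2 N, T_R = 83.78 N

ΣF_x = 0: −T_L·cos49° + T_R·cos21° = 0 → T_R = 0.702734·T_L.
ΣF_y = 0: T_L·sin49° + T_R·sin21° = 120.
Substitute: T_L·(0.75471 + 0.702734·0.358368) = 120 → T_L = 119.219 ≈ 119.2 N.
Then T_R = 0.702734 × 119.219 = 83.78 N.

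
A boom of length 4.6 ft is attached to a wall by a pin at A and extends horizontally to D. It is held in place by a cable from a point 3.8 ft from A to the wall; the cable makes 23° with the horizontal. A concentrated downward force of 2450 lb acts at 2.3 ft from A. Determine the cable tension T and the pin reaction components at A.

ΣM about A: T·sin23°·3.8 − 2450·2.3 = 0 → T = 5635/(3.8·0.390731) = 3795.18 ≈ 3795 lb.
ΣF_x = 0: A_x − T·cos23° = 0 → A_x = 3795.18 × 0.920505 = 3493 lb.
ΣF_y = 0: A_y + T·sin23° − 2450 = 0 → A_y = 2450 − 3795.18 × 0.390731 = 967.1 lb.

T = 3795 lb, A_x = 3493 lb, A_y = 967.1 lb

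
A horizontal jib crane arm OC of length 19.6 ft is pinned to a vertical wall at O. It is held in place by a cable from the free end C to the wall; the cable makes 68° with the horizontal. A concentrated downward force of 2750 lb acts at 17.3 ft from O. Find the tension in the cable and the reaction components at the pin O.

ΣM about O: T·sin68°·19.6 − 2750·17.3 = 0 → T = 47575/(19.6·0.927184) = 2617.92 ≈ 2618 lb.
ΣF_x = 0: O_x − T·cos68° = 0 → O_x = 2617.92 × 0.374607 = 980.7 lb.
ΣF_y = 0: O_y + T·sin68° − 2750 = 0 → O_y = 2750 − 2617.92 × 0.927184 = 322.7 lb.

T = 2618 lb, O_x = 980.7 lb, O_y = 322.7 lb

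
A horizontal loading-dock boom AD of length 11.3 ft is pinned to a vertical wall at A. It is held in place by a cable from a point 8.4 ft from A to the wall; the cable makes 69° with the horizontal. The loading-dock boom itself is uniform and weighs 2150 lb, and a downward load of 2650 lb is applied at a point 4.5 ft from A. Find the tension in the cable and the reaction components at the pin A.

T = 3070 lb, A_x = 1100 lb, A_y = 1934 lb

ΣM about A: T·sin69°·8.4 − 2150·5.65 − 2650·4.5 = 0 → T = 24072.5/(8.4·0.93358) = 3069.66 ≈ 3070 lb.
ΣF_x = 0: A_x − T·cos69° = 0 → A_x = 3069.66 × 0.358368 = 1100 lb.
ΣF_y = 0: A_y + T·sin69° − 2150 − 2650 = 0 → A_y = 4800 − 3069.66 × 0.93358 = 1934 lb.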